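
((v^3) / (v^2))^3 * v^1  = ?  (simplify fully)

Inside the bracket: v^1
Raise to the power 3: v^3
Multiply by v^1: add exponents.

v^4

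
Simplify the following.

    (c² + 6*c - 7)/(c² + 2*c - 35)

(c - 1)/(c - 5)

Factor: c² + 6*c - 7 = (c + 7)·(c - 1);  c² + 2*c - 35 = (c - 5)·(c + 7)
Cancel the common factor (c + 7).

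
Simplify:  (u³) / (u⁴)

Quotient: (u^-1)

1/u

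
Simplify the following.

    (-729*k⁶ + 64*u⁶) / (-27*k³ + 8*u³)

27*k³ + 8*u³

-729*k⁶ + 64*u⁶ factors as (-3*k + 2*u)*(3*k + 2*u)*(9*k² - 6*k*u + 4*u²)*(9*k² + 6*k*u + 4*u²).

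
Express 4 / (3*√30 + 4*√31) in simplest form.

(-6*√30 + 8*√31)/113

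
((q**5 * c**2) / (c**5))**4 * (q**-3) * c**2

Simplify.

q**17/c**10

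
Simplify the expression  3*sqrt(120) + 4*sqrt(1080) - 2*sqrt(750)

3*sqrt(120) = 6*sqrt(30); 4*sqrt(1080) = 24*sqrt(30); 2*sqrt(750) = 10*sqrt(30)
Combine: (6 + 24 - 10)·sqrt(30) = 20*sqrt(30)

20*sqrt(30)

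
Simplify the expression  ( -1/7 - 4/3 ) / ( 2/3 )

-31/14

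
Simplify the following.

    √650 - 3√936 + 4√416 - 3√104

√650 = 5*√26; 3√936 = 18*√26; 4√416 = 16*√26; 3√104 = 6*√26
Combine: (5 - 18 + 16 - 6)·√26 = -3*√26

-3*√26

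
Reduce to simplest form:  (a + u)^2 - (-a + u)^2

4*a*u

Write as f(u,a) - f(u,-a) and expand.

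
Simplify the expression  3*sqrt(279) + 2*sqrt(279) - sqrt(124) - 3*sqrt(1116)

-5*sqrt(31)

3*sqrt(279) = 9*sqrt(31); 2*sqrt(279) = 6*sqrt(31); sqrt(124) = 2*sqrt(31); 3*sqrt(1116) = 18*sqrt(31)
Combine: (9 + 6 - 2 - 18)·sqrt(31) = -5*sqrt(31)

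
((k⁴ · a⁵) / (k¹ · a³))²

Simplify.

a⁴*k⁶

Inside the bracket: k³ · a²
Raise to the power 2: k⁶ · a⁴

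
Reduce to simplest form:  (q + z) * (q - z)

q^2 - z^2

Telescope via difference of squares: (q+z)(q-z) = q^2 - z^2.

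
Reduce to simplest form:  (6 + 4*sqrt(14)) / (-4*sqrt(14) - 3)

Multiply numerator and denominator by -3 + 4*sqrt(14).
Denominator becomes -215; numerator becomes 12*sqrt(14) + 206.

(-206 - 12*sqrt(14))/215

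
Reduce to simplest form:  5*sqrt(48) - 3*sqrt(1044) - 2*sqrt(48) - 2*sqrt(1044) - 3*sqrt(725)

-45*sqrt(29) + 12*sqrt(3)

5*sqrt(48) = 20*sqrt(3); 3*sqrt(1044) = 18*sqrt(29); 2*sqrt(48) = 8*sqrt(3); 2*sqrt(1044) = 12*sqrt(29); 3*sqrt(725) = 15*sqrt(29)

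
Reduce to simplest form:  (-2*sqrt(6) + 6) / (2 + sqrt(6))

Multiply numerator and denominator by -sqrt(6) + 2.
Denominator becomes -2; numerator becomes -10*sqrt(6) + 24.

-12 + 5*sqrt(6)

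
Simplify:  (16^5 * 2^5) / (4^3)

16^5 = 2^20; 2^5 = 2^5; 4^3 = 2^6
Combine exponents: 2^19

2^19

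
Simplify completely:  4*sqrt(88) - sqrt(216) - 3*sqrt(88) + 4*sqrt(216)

4*sqrt(88) = 8*sqrt(22); sqrt(216) = 6*sqrt(6); 3*sqrt(88) = 6*sqrt(22); 4*sqrt(216) = 24*sqrt(6)

2*sqrt(22) + 18*sqrt(6)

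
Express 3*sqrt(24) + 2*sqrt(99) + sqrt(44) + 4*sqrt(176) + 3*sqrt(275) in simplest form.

6*sqrt(6) + 39*sqrt(11)

3*sqrt(24) = 6*sqrt(6); 2*sqrt(99) = 6*sqrt(11); sqrt(44) = 2*sqrt(11); 4*sqrt(176) = 16*sqrt(11); 3*sqrt(275) = 15*sqrt(11)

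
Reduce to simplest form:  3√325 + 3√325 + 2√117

36*√13

3√325 = 15*√13; 3√325 = 15*√13; 2√117 = 6*√13
Combine: (15 + 15 + 6)·√13 = 36*√13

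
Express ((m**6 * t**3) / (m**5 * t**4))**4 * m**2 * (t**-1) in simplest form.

m**6/t**5

Inside the bracket: m**1 * (t**-1)
Raise to the power 4: m**4 * (t**-4)
Multiply by m**2 * (t**-1): add exponents.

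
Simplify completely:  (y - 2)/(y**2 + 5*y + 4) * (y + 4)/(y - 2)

1/(y + 1)

Factor: y**2 + 5*y + 4 = (y + 4)*(y + 1)
Cancel the common factors (y + 4), (y - 2).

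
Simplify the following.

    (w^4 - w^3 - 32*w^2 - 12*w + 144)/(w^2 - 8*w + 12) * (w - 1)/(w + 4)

w^2 + 2*w - 3

Factor: w^4 - w^3 - 32*w^2 - 12*w + 144 = (w + 4)*(w + 3)*(w - 2)*(w - 6);  w^2 - 8*w + 12 = (w - 6)*(w - 2)
Cancel the common factors (w - 6), (w - 2), (w + 4).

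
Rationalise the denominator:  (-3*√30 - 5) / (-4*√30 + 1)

Multiply numerator and denominator by 1 + 4*√30.
Denominator becomes -479; numerator becomes -365 - 23*√30.

(23*√30 + 365)/479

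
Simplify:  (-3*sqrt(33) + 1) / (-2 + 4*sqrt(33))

Multiply numerator and denominator by -4*sqrt(33) - 2.
Denominator becomes -524; numerator becomes 2*sqrt(33) + 394.

(-197 - sqrt(33))/262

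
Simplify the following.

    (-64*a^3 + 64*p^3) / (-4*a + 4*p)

16*a^2 + 16*a*p + 16*p^2

(4*p)^3 - (4*a)^3 = (-4*a + 4*p)(16*a^2 + 16*a*p + 16*p^2).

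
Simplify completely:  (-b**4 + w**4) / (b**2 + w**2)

Difference of fourth powers: factor out (b**2 + w**2).

-b**2 + w**2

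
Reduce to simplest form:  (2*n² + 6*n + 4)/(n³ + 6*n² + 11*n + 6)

Factor: 2*n² + 6*n + 4 = 2·(n + 2)·(n + 1);  n³ + 6*n² + 11*n + 6 = (n + 1)·(n + 3)·(n + 2)
Cancel the common factors (n + 2), (n + 1).

2/(n + 3)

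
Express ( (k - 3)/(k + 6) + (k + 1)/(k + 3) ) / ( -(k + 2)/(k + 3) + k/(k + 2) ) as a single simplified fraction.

Numerator: (k - 3)/(k + 6) + (k + 1)/(k + 3) = (2*k² + 7*k - 3)/(k² + 9*k + 18)
Denominator: -(k + 2)/(k + 3) + k/(k + 2) = (-k - 4)/(k² + 5*k + 6)
Divide: ((2*k² + 7*k - 3)/(k² + 9*k + 18)) · ((k² + 5*k + 6)/(-k - 4)) = (-2*k³ - 11*k² - 11*k + 6)/(k² + 10*k + 24)

(-2*k³ - 11*k² - 11*k + 6)/(k² + 10*k + 24)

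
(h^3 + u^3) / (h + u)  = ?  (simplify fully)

Apply the sum-of-cubes factorisation and cancel (h + u).

h^2 - h*u + u^2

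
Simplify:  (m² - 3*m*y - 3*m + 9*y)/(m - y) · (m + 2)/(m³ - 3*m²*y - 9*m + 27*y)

Factor: m² - 3*m*y - 3*m + 9*y = (m - 3*y)·(m - 3);  m³ - 3*m²*y - 9*m + 27*y = (m - 3*y)·(m + 3)·(m - 3)
Cancel the common factors (m - 3*y), (m - 3).

(-m - 2)/(-m² + m*y - 3*m + 3*y)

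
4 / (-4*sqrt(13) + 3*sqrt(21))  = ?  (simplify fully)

Multiply numerator and denominator by 3*sqrt(21) + 4*sqrt(13).
Denominator becomes -19; numerator becomes 12*sqrt(21) + 16*sqrt(13).

(-16*sqrt(13) - 12*sqrt(21))/19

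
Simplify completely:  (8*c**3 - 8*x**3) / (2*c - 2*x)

Apply the difference-of-cubes factorisation and cancel (2*c - 2*x).

4*c**2 + 4*c*x + 4*x**2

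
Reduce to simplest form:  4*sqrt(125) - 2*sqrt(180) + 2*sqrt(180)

20*sqrt(5)

4*sqrt(125) = 20*sqrt(5); 2*sqrt(180) = 12*sqrt(5); 2*sqrt(180) = 12*sqrt(5)
Combine: (20 - 12 + 12)·sqrt(5) = 20*sqrt(5)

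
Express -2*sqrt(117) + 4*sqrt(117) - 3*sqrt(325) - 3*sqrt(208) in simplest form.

-21*sqrt(13)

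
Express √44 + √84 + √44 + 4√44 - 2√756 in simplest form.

-10*√21 + 12*√11

√44 = 2*√11; √84 = 2*√21; √44 = 2*√11; 4√44 = 8*√11; 2√756 = 12*√21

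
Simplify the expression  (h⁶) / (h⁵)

h

Quotient: h¹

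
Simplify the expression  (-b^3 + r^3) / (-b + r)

b^2 + b*r + r^2

Factor as (a-b)(a^2+ab+b^2) with a=r, b=b.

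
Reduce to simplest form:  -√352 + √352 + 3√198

√352 = 4*√22; √352 = 4*√22; 3√198 = 9*√22
Combine: (-4 + 4 + 9)·√22 = 9*√22

9*√22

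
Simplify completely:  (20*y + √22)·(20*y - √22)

400*y² - 22

Product of conjugates: (P+Q)(P-Q) = P^2 - Q^2.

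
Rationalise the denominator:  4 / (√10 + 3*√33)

Multiply numerator and denominator by -3*√33 + √10.
Denominator becomes -287; numerator becomes -12*√33 + 4*√10.

(-4*√10 + 12*√33)/287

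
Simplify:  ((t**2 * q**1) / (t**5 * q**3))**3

1/(q**6*t**9)

Inside the bracket: (t**-3) * (q**-2)
Raise to the power 3: (t**-9) * (q**-6)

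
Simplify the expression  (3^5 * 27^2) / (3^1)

3^5 = 3^5; 27^2 = 3^6; 3^1 = 3^1
Combine exponents: 3^10

3^10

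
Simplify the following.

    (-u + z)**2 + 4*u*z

Expand the square and combine the 4*u*z term.

(u + z)**2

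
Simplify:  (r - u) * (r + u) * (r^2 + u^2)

Pair the conjugate factors: (r+u)(r-u) = r^2 - u^2, then repeat with the next factor.

r^4 - u^4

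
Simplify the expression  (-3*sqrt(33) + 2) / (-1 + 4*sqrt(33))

(-394 + 5*sqrt(33))/527

Multiply numerator and denominator by -4*sqrt(33) - 1.
Denominator becomes -527; numerator becomes -5*sqrt(33) + 394.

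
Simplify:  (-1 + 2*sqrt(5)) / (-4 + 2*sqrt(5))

(3*sqrt(5) + 8)/2

Multiply numerator and denominator by -2*sqrt(5) - 4.
Denominator becomes -4; numerator becomes -16 - 6*sqrt(5).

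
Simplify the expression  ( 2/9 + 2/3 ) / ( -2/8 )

-32/9

Numerator: 2/9 + 2/3 = 8/9
Denominator: -2/8 = -1/4
Divide: (8/9) · (-4) = -32/9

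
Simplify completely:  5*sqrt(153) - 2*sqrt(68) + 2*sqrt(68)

5*sqrt(153) = 15*sqrt(17); 2*sqrt(68) = 4*sqrt(17); 2*sqrt(68) = 4*sqrt(17)
Combine: (15 - 4 + 4)·sqrt(17) = 15*sqrt(17)

15*sqrt(17)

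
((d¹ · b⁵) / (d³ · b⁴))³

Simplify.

b³/d⁶

Inside the bracket: (d^-2) · b¹
Raise to the power 3: (d^-6) · b³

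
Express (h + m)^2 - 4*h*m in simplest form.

After expansion: h^2 - 2*h*m + m^2 — a perfect-square trinomial.

(h - m)^2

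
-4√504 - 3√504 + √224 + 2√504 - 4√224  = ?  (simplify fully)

4√504 = 24*√14; 3√504 = 18*√14; √224 = 4*√14; 2√504 = 12*√14; 4√224 = 16*√14
Combine: (-24 - 18 + 4 + 12 - 16)·√14 = -42*√14

-42*√14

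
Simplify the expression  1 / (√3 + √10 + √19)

Group as (√10 + √19) + √3; multiply by (√10 + √19) - √3, then rationalise the remaining surd.

(-√570 - 3*√19 + 6*√10 + 13*√3)/42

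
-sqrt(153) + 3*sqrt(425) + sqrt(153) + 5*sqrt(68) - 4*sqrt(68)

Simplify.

17*sqrt(17)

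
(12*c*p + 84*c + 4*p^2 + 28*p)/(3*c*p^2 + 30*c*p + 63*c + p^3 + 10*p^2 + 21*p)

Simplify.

4/(p + 3)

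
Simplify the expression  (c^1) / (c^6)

c^(-5)

Quotient: (c^-5)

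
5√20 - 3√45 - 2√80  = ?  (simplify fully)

5√20 = 10*√5; 3√45 = 9*√5; 2√80 = 8*√5
Combine: (10 - 9 - 8)·√5 = -7*√5

-7*√5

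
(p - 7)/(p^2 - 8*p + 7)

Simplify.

1/(p - 1)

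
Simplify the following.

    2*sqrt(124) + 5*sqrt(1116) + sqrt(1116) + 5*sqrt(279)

2*sqrt(124) = 4*sqrt(31); 5*sqrt(1116) = 30*sqrt(31); sqrt(1116) = 6*sqrt(31); 5*sqrt(279) = 15*sqrt(31)
Combine: (4 + 30 + 6 + 15)·sqrt(31) = 55*sqrt(31)

55*sqrt(31)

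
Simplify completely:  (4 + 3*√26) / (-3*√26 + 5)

(-254 - 27*√26)/209

Multiply numerator and denominator by 5 + 3*√26.
Denominator becomes -209; numerator becomes 27*√26 + 254.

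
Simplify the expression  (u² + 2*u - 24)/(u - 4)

u + 6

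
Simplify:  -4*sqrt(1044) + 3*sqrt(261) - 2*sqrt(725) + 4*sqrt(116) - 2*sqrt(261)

4*sqrt(1044) = 24*sqrt(29); 3*sqrt(261) = 9*sqrt(29); 2*sqrt(725) = 10*sqrt(29); 4*sqrt(116) = 8*sqrt(29); 2*sqrt(261) = 6*sqrt(29)
Combine: (-24 + 9 - 10 + 8 - 6)·sqrt(29) = -23*sqrt(29)

-23*sqrt(29)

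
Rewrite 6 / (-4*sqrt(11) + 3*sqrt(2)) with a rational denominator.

Multiply numerator and denominator by 3*sqrt(2) + 4*sqrt(11).
Denominator becomes -158; numerator becomes 18*sqrt(2) + 24*sqrt(11).

(-12*sqrt(11) - 9*sqrt(2))/79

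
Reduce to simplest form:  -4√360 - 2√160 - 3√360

-50*√10

4√360 = 24*√10; 2√160 = 8*√10; 3√360 = 18*√10
Combine: (-24 - 8 - 18)·√10 = -50*√10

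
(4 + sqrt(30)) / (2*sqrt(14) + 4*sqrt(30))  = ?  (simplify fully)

Multiply numerator and denominator by -2*sqrt(14) + 4*sqrt(30).
Denominator becomes 424; numerator becomes -4*sqrt(105) - 8*sqrt(14) + 16*sqrt(30) + 120.

(-sqrt(105) - 2*sqrt(14) + 4*sqrt(30) + 30)/106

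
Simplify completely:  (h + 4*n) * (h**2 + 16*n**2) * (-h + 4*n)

-h**4 + 256*n**4

Telescope via difference of squares: ((4*n)+h)((4*n)-h) = -h**2 + 16*n**2, then repeat with the next factor.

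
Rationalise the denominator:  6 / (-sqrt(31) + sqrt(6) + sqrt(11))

Group as (sqrt(6) + sqrt(11)) - sqrt(31); multiply by (sqrt(6) + sqrt(11)) + sqrt(31), then rationalise the remaining surd.

(21*sqrt(31) + 39*sqrt(11) + 54*sqrt(6) + 3*sqrt(2046))/17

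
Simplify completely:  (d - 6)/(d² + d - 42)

1/(d + 7)

Factor: d² + d - 42 = (d - 6)·(d + 7)
Cancel the common factor (d - 6).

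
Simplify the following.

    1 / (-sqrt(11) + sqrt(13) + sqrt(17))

(-19*sqrt(11) + 7*sqrt(17) + 15*sqrt(13) + 2*sqrt(2431))/523

Group as (sqrt(13) + sqrt(17)) - sqrt(11); multiply by (sqrt(13) + sqrt(17)) + sqrt(11), then rationalise the remaining surd.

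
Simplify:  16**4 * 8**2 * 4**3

16**4 = 2**16; 8**2 = 2**6; 4**3 = 2**6
Combine exponents: 2**28

2**28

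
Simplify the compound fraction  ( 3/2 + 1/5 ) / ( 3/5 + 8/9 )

Numerator: 3/2 + 1/5 = 17/10
Denominator: 3/5 + 8/9 = 67/45
Divide: (17/10) · (45/67) = 153/134

153/134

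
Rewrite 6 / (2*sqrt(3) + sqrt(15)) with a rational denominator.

Multiply numerator and denominator by -2*sqrt(3) + sqrt(15).
Denominator becomes 3; numerator becomes -12*sqrt(3) + 6*sqrt(15).

-4*sqrt(3) + 2*sqrt(15)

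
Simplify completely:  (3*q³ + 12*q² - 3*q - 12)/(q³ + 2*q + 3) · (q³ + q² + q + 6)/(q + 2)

3*q² + 9*q - 12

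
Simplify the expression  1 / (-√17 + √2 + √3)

(-6*√17 - 8*√3 - 9*√2 - √102)/60

Group as (√2 + √3) - √17; multiply by (√2 + √3) + √17, then rationalise the remaining surd.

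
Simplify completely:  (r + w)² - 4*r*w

(r - w)²

After expansion: r² - 2*r*w + w² — a perfect-square trinomial.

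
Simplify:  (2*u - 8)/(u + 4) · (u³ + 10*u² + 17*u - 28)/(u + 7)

Factor: 2*u - 8 = 2·(u - 4);  u³ + 10*u² + 17*u - 28 = (u + 7)·(u + 4)·(u - 1)
Cancel the common factors (u + 4), (u + 7).

2*u² - 10*u + 8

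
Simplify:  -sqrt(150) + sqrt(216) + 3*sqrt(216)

19*sqrt(6)

sqrt(150) = 5*sqrt(6); sqrt(216) = 6*sqrt(6); 3*sqrt(216) = 18*sqrt(6)
Combine: (-5 + 6 + 18)·sqrt(6) = 19*sqrt(6)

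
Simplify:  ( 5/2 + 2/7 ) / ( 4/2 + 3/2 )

Numerator: 5/2 + 2/7 = 39/14
Denominator: 4/2 + 3/2 = 7/2
Divide: (39/14) · (2/7) = 39/49

39/49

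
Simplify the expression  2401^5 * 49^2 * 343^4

2401^5 = 7^20; 49^2 = 7^4; 343^4 = 7^12
Combine exponents: 7^36

7^36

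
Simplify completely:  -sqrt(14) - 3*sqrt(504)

-19*sqrt(14)

sqrt(14) = sqrt(14); 3*sqrt(504) = 18*sqrt(14)
Combine: (-1 - 18)·sqrt(14) = -19*sqrt(14)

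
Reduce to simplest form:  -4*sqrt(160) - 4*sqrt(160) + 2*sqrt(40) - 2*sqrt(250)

4*sqrt(160) = 16*sqrt(10); 4*sqrt(160) = 16*sqrt(10); 2*sqrt(40) = 4*sqrt(10); 2*sqrt(250) = 10*sqrt(10)
Combine: (-16 - 16 + 4 - 10)·sqrt(10) = -38*sqrt(10)

-38*sqrt(10)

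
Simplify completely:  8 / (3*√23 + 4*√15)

Multiply numerator and denominator by -3*√23 + 4*√15.
Denominator becomes 33; numerator becomes -24*√23 + 32*√15.

(-24*√23 + 32*√15)/33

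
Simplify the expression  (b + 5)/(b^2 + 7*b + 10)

1/(b + 2)

Factor: b^2 + 7*b + 10 = (b + 2)*(b + 5)
Cancel the common factor (b + 5).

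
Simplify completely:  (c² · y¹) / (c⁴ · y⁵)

Quotient: (c^-2) · (y^-4)

1/(c²*y⁴)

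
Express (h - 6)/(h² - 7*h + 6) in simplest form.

Factor: h² - 7*h + 6 = (h - 1)·(h - 6)
Cancel the common factor (h - 6).

1/(h - 1)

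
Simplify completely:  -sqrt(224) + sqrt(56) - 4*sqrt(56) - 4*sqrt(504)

-34*sqrt(14)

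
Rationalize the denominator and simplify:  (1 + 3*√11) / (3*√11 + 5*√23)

Multiply numerator and denominator by -5*√23 + 3*√11.
Denominator becomes -476; numerator becomes -15*√253 - 5*√23 + 3*√11 + 99.

(-99 - 3*√11 + 5*√23 + 15*√253)/476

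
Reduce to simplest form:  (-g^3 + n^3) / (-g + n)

g^2 + g*n + n^2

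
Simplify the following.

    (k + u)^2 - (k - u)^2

4*k*u

Binomially expand both and collect terms in k, u.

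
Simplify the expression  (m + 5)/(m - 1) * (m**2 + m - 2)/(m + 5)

Factor: m**2 + m - 2 = (m + 2)*(m - 1)
Cancel the common factors (m + 5), (m - 1).

m + 2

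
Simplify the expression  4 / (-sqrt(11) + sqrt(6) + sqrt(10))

(-20*sqrt(11) + 28*sqrt(10) + 60*sqrt(6) + 16*sqrt(165))/215

Group as (sqrt(6) + sqrt(10)) - sqrt(11); multiply by (sqrt(6) + sqrt(10)) + sqrt(11), then rationalise the remaining surd.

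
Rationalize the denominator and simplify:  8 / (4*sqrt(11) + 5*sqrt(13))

Multiply numerator and denominator by -4*sqrt(11) + 5*sqrt(13).
Denominator becomes 149; numerator becomes -32*sqrt(11) + 40*sqrt(13).

(-32*sqrt(11) + 40*sqrt(13))/149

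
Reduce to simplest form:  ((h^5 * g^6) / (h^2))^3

g^18*h^9

Inside the bracket: h^3 * g^6
Raise to the power 3: h^9 * g^18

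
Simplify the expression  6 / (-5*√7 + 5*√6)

Multiply numerator and denominator by 5*√6 + 5*√7.
Denominator becomes -25; numerator becomes 30*√6 + 30*√7.

(-6*√7 - 6*√6)/5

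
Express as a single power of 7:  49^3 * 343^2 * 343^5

7^27

49^3 = 7^6; 343^2 = 7^6; 343^5 = 7^15
Combine exponents: 7^27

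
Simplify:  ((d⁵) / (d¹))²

d⁸

Inside the bracket: d⁴
Raise to the power 2: d⁸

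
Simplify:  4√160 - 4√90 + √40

4√160 = 16*√10; 4√90 = 12*√10; √40 = 2*√10
Combine: (16 - 12 + 2)·√10 = 6*√10

6*√10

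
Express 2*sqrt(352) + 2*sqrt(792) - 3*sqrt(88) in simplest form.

14*sqrt(22)

2*sqrt(352) = 8*sqrt(22); 2*sqrt(792) = 12*sqrt(22); 3*sqrt(88) = 6*sqrt(22)
Combine: (8 + 12 - 6)·sqrt(22) = 14*sqrt(22)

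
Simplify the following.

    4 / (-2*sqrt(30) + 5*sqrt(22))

(4*sqrt(30) + 10*sqrt(22))/215

Multiply numerator and denominator by 2*sqrt(30) + 5*sqrt(22).
Denominator becomes 430; numerator becomes 8*sqrt(30) + 20*sqrt(22).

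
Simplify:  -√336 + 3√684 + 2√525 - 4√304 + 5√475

√336 = 4*√21; 3√684 = 18*√19; 2√525 = 10*√21; 4√304 = 16*√19; 5√475 = 25*√19

6*√21 + 27*√19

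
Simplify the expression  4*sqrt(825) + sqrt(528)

4*sqrt(825) = 20*sqrt(33); sqrt(528) = 4*sqrt(33)
Combine: (20 + 4)·sqrt(33) = 24*sqrt(33)

24*sqrt(33)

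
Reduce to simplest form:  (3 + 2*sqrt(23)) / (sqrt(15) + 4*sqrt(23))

(-2*sqrt(345) - 3*sqrt(15) + 12*sqrt(23) + 184)/353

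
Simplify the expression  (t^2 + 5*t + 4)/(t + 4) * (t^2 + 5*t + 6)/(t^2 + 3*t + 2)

Factor: t^2 + 5*t + 4 = (t + 1)*(t + 4);  t^2 + 5*t + 6 = (t + 3)*(t + 2);  t^2 + 3*t + 2 = (t + 2)*(t + 1)
Cancel the common factors (t + 1), (t + 2), (t + 4).

t + 3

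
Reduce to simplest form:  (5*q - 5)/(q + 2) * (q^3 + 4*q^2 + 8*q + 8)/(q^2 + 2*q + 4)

5*q - 5

Factor: 5*q - 5 = 5*(q - 1);  q^3 + 4*q^2 + 8*q + 8 = (q^2 + 2*q + 4)*(q + 2)
Cancel the common factors (q^2 + 2*q + 4), (q + 2).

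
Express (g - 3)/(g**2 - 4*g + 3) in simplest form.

1/(g - 1)

Factor: g**2 - 4*g + 3 = (g - 3)*(g - 1)
Cancel the common factor (g - 3).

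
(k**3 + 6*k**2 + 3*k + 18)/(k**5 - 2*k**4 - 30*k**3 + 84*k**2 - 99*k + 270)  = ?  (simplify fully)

1/(k**2 - 8*k + 15)

Factor: k**3 + 6*k**2 + 3*k + 18 = (k + 6)*(k**2 + 3);  k**5 - 2*k**4 - 30*k**3 + 84*k**2 - 99*k + 270 = (k + 6)*(k - 5)*(k**2 + 3)*(k - 3)
Cancel the common factors (k**2 + 3), (k + 6).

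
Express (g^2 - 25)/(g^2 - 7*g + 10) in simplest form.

Factor: g^2 - 25 = (g - 5)*(g + 5);  g^2 - 7*g + 10 = (g - 5)*(g - 2)
Cancel the common factor (g - 5).

(g + 5)/(g - 2)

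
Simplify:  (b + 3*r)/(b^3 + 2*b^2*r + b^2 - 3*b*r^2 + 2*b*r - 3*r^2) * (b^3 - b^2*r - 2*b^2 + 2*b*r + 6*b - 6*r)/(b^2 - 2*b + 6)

1/(b + 1)

Factor: b^3 + 2*b^2*r + b^2 - 3*b*r^2 + 2*b*r - 3*r^2 = (b + 1)*(b - r)*(b + 3*r);  b^3 - b^2*r - 2*b^2 + 2*b*r + 6*b - 6*r = (b - r)*(b^2 - 2*b + 6)
Cancel the common factors (b^2 - 2*b + 6), (b + 3*r), (b - r).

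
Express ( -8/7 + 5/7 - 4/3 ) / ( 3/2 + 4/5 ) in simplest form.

-370/483

Numerator: -8/7 + 5/7 - 4/3 = -37/21
Denominator: 3/2 + 4/5 = 23/10
Divide: (-37/21) · (10/23) = -370/483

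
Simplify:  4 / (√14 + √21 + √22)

Group as (√14 + √22) + √21; multiply by (√14 + √22) - √21, then rationalise the remaining surd.

(-112*√33 + 52*√22 + 60*√21 + 116*√14)/1007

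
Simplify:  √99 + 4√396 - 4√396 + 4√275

√99 = 3*√11; 4√396 = 24*√11; 4√396 = 24*√11; 4√275 = 20*√11
Combine: (3 + 24 - 24 + 20)·√11 = 23*√11

23*√11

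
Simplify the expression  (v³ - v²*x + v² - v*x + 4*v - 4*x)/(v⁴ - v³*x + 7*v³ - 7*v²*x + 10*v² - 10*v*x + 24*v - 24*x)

1/(v + 6)

Factor: v³ - v²*x + v² - v*x + 4*v - 4*x = (v - x)·(v² + v + 4);  v⁴ - v³*x + 7*v³ - 7*v²*x + 10*v² - 10*v*x + 24*v - 24*x = (v - x)·(v² + v + 4)·(v + 6)
Cancel the common factors (v² + v + 4), (v - x).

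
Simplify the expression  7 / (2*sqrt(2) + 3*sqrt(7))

Multiply numerator and denominator by -2*sqrt(2) + 3*sqrt(7).
Denominator becomes 55; numerator becomes -14*sqrt(2) + 21*sqrt(7).

(-14*sqrt(2) + 21*sqrt(7))/55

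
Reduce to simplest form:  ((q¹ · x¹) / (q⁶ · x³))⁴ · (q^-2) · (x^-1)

Inside the bracket: (q^-5) · (x^-2)
Raise to the power 4: (q^-20) · (x^-8)
Multiply by (q^-2) · (x^-1): add exponents.

1/(q^22*x⁹)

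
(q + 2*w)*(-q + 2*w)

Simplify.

-q^2 + 4*w^2

Product of conjugates: (P+Q)(P-Q) = P^2 - Q^2.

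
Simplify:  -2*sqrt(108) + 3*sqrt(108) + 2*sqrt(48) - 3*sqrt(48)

2*sqrt(3)

2*sqrt(108) = 12*sqrt(3); 3*sqrt(108) = 18*sqrt(3); 2*sqrt(48) = 8*sqrt(3); 3*sqrt(48) = 12*sqrt(3)
Combine: (-12 + 18 + 8 - 12)·sqrt(3) = 2*sqrt(3)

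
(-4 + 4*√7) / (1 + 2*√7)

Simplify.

(-4*√7 + 20)/9

Multiply numerator and denominator by -2*√7 + 1.
Denominator becomes -27; numerator becomes -60 + 12*√7.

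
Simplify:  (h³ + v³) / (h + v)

h² - h*v + v²

Apply the sum-of-cubes factorisation and cancel (h + v).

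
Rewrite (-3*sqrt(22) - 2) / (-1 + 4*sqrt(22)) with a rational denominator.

Multiply numerator and denominator by -4*sqrt(22) - 1.
Denominator becomes -351; numerator becomes 11*sqrt(22) + 266.

(-266 - 11*sqrt(22))/351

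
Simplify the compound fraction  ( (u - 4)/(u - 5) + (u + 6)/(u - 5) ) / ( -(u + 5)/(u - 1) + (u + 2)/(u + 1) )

Numerator: (u - 4)/(u - 5) + (u + 6)/(u - 5) = (2*u + 2)/(u - 5)
Denominator: -(u + 5)/(u - 1) + (u + 2)/(u + 1) = (-5*u - 7)/(u^2 - 1)
Divide: ((2*u + 2)/(u - 5)) · ((u^2 - 1)/(-5*u - 7)) = (-2*u^3 - 2*u^2 + 2*u + 2)/(5*u^2 - 18*u - 35)

(-2*u^3 - 2*u^2 + 2*u + 2)/(5*u^2 - 18*u - 35)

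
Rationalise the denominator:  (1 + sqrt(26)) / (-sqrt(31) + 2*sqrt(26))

(sqrt(31) + 2*sqrt(26) + sqrt(806) + 52)/73

Multiply numerator and denominator by sqrt(31) + 2*sqrt(26).
Denominator becomes 73; numerator becomes sqrt(31) + 2*sqrt(26) + sqrt(806) + 52.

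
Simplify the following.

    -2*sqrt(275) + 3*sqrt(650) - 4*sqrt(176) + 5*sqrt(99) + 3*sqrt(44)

-5*sqrt(11) + 15*sqrt(26)

2*sqrt(275) = 10*sqrt(11); 3*sqrt(650) = 15*sqrt(26); 4*sqrt(176) = 16*sqrt(11); 5*sqrt(99) = 15*sqrt(11); 3*sqrt(44) = 6*sqrt(11)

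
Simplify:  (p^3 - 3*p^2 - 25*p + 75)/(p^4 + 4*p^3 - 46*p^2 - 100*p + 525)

1/(p + 7)

Factor: p^3 - 3*p^2 - 25*p + 75 = (p - 5)*(p - 3)*(p + 5);  p^4 + 4*p^3 - 46*p^2 - 100*p + 525 = (p + 7)*(p + 5)*(p - 5)*(p - 3)
Cancel the common factors (p - 5), (p + 5), (p - 3).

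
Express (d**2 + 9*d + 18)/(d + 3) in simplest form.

Factor: d**2 + 9*d + 18 = (d + 3)*(d + 6)
Cancel the common factor (d + 3).

d + 6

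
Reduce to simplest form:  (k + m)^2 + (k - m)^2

Only the even-power cross terms survive.

2*k^2 + 2*m^2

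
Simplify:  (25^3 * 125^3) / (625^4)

25^3 = 5^6; 125^3 = 5^9; 625^4 = 5^16
Combine exponents: 5^(-1)

5^(-1)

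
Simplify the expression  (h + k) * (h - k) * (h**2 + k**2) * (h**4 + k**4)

h**8 - k**8

Telescope via difference of squares: (h+k)(h-k) = h**2 - k**2, then repeat with the next factor.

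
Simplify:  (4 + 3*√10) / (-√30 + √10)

(-15*√3 - 15 - 2*√30 - 2*√10)/10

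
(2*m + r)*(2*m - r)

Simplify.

4*m^2 - r^2

(2*m)^2 - (r)^2 = 4*m^2 - r^2.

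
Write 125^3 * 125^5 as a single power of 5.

5^24

125^3 = 5^9; 125^5 = 5^15
Combine exponents: 5^24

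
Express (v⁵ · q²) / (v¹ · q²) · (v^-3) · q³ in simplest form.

q³*v

Quotient: v⁴
Multiply by (v^-3) · q³: add exponents.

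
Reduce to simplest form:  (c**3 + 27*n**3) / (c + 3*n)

(3*n)**3 + c**3 = (c + 3*n)(c**2 - 3*c*n + 9*n**2).

c**2 - 3*c*n + 9*n**2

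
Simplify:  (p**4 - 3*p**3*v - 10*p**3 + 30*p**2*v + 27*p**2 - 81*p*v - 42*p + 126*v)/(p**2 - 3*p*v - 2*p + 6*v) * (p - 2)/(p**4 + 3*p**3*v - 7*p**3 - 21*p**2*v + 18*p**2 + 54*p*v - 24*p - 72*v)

(p - 7)/(p**2 + 3*p*v - 4*p - 12*v)

Factor: p**4 - 3*p**3*v - 10*p**3 + 30*p**2*v + 27*p**2 - 81*p*v - 42*p + 126*v = (p**2 - 3*p + 6)*(p - 7)*(p - 3*v);  p**2 - 3*p*v - 2*p + 6*v = (p - 2)*(p - 3*v);  p**4 + 3*p**3*v - 7*p**3 - 21*p**2*v + 18*p**2 + 54*p*v - 24*p - 72*v = (p + 3*v)*(p**2 - 3*p + 6)*(p - 4)
Cancel the common factors (p**2 - 3*p + 6), (p - 3*v), (p - 2).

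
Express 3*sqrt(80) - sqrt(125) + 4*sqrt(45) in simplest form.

3*sqrt(80) = 12*sqrt(5); sqrt(125) = 5*sqrt(5); 4*sqrt(45) = 12*sqrt(5)
Combine: (12 - 5 + 12)·sqrt(5) = 19*sqrt(5)

19*sqrt(5)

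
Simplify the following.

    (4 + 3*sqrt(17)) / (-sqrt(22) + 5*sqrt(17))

Multiply numerator and denominator by sqrt(22) + 5*sqrt(17).
Denominator becomes 403; numerator becomes 4*sqrt(22) + 3*sqrt(374) + 20*sqrt(17) + 255.

(4*sqrt(22) + 3*sqrt(374) + 20*sqrt(17) + 255)/403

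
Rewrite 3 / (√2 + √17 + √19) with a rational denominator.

(-3*√646 + 6*√17 + 51*√2)/68

Group as (√17 + √19) + √2; multiply by (√17 + √19) - √2, then rationalise the remaining surd.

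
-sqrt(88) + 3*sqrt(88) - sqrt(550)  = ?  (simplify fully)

-sqrt(22)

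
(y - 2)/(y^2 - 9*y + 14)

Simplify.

1/(y - 7)

Factor: y^2 - 9*y + 14 = (y - 2)*(y - 7)
Cancel the common factor (y - 2).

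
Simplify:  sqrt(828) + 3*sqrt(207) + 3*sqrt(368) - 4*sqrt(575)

7*sqrt(23)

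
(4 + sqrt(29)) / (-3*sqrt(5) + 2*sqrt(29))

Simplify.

(12*sqrt(5) + 3*sqrt(145) + 8*sqrt(29) + 58)/71

Multiply numerator and denominator by 3*sqrt(5) + 2*sqrt(29).
Denominator becomes 71; numerator becomes 12*sqrt(5) + 3*sqrt(145) + 8*sqrt(29) + 58.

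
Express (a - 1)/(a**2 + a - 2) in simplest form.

Factor: a**2 + a - 2 = (a + 2)*(a - 1)
Cancel the common factor (a - 1).

1/(a + 2)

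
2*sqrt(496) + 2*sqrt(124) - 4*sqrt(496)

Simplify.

-4*sqrt(31)

2*sqrt(496) = 8*sqrt(31); 2*sqrt(124) = 4*sqrt(31); 4*sqrt(496) = 16*sqrt(31)
Combine: (8 + 4 - 16)·sqrt(31) = -4*sqrt(31)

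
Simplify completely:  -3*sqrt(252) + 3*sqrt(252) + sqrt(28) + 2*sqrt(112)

10*sqrt(7)

3*sqrt(252) = 18*sqrt(7); 3*sqrt(252) = 18*sqrt(7); sqrt(28) = 2*sqrt(7); 2*sqrt(112) = 8*sqrt(7)
Combine: (-18 + 18 + 2 + 8)·sqrt(7) = 10*sqrt(7)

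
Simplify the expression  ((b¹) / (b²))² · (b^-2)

b^(-4)

Inside the bracket: (b^-1)
Raise to the power 2: (b^-2)
Multiply by (b^-2): add exponents.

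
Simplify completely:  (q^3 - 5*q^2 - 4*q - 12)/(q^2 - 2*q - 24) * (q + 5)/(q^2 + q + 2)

(q + 5)/(q + 4)

Factor: q^3 - 5*q^2 - 4*q - 12 = (q^2 + q + 2)*(q - 6);  q^2 - 2*q - 24 = (q + 4)*(q - 6)
Cancel the common factors (q^2 + q + 2), (q - 6).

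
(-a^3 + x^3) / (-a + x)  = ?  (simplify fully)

a^2 + a*x + x^2

Apply the difference-of-cubes factorisation and cancel (-a + x).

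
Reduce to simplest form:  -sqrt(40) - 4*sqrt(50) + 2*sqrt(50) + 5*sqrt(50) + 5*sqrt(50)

-2*sqrt(10) + 40*sqrt(2)

sqrt(40) = 2*sqrt(10); 4*sqrt(50) = 20*sqrt(2); 2*sqrt(50) = 10*sqrt(2); 5*sqrt(50) = 25*sqrt(2); 5*sqrt(50) = 25*sqrt(2)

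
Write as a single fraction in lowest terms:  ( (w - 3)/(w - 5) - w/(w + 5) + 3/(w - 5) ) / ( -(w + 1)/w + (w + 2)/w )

Numerator: (w - 3)/(w - 5) - w/(w + 5) + 3/(w - 5) = 10*w/(w² - 25)
Denominator: -(w + 1)/w + (w + 2)/w = 1/w
Divide: (10*w/(w² - 25)) · (w) = 10*w²/(w² - 25)

10*w²/(w² - 25)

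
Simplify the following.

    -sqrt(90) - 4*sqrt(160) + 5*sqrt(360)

sqrt(90) = 3*sqrt(10); 4*sqrt(160) = 16*sqrt(10); 5*sqrt(360) = 30*sqrt(10)
Combine: (-3 - 16 + 30)·sqrt(10) = 11*sqrt(10)

11*sqrt(10)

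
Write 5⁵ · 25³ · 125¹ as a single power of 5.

5^14

5⁵ = 5^5; 25³ = 5^6; 125¹ = 5^3
Combine exponents: 5^14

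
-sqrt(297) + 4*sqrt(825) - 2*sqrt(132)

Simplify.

13*sqrt(33)

sqrt(297) = 3*sqrt(33); 4*sqrt(825) = 20*sqrt(33); 2*sqrt(132) = 4*sqrt(33)
Combine: (-3 + 20 - 4)·sqrt(33) = 13*sqrt(33)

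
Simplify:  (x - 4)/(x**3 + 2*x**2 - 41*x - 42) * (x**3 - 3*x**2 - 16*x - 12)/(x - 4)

(x + 2)/(x + 7)

Factor: x**3 + 2*x**2 - 41*x - 42 = (x + 7)*(x + 1)*(x - 6);  x**3 - 3*x**2 - 16*x - 12 = (x + 1)*(x - 6)*(x + 2)
Cancel the common factors (x + 1), (x - 4), (x - 6).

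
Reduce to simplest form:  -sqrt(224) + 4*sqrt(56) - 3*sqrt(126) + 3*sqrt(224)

7*sqrt(14)

sqrt(224) = 4*sqrt(14); 4*sqrt(56) = 8*sqrt(14); 3*sqrt(126) = 9*sqrt(14); 3*sqrt(224) = 12*sqrt(14)
Combine: (-4 + 8 - 9 + 12)·sqrt(14) = 7*sqrt(14)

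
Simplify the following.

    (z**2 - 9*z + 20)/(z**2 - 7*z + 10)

Factor: z**2 - 9*z + 20 = (z - 4)*(z - 5);  z**2 - 7*z + 10 = (z - 2)*(z - 5)
Cancel the common factor (z - 5).

(z - 4)/(z - 2)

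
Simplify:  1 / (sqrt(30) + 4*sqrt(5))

(-sqrt(30) + 4*sqrt(5))/50

Multiply numerator and denominator by -sqrt(30) + 4*sqrt(5).
Denominator becomes 50; numerator becomes -sqrt(30) + 4*sqrt(5).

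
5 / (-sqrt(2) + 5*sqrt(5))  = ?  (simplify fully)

(5*sqrt(2) + 25*sqrt(5))/123

Multiply numerator and denominator by sqrt(2) + 5*sqrt(5).
Denominator becomes 123; numerator becomes 5*sqrt(2) + 25*sqrt(5).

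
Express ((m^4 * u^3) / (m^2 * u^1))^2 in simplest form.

m^4*u^4

Inside the bracket: m^2 * u^2
Raise to the power 2: m^4 * u^4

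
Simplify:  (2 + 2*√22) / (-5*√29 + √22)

(-10*√638 - 10*√29 - 44 - 2*√22)/703

Multiply numerator and denominator by √22 + 5*√29.
Denominator becomes -703; numerator becomes 2*√22 + 44 + 10*√29 + 10*√638.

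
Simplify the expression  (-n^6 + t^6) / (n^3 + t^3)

-n^3 + t^3

Difference of sixth powers: factor out (n^3 + t^3).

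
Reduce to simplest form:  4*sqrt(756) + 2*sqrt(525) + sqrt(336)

38*sqrt(21)

4*sqrt(756) = 24*sqrt(21); 2*sqrt(525) = 10*sqrt(21); sqrt(336) = 4*sqrt(21)
Combine: (24 + 10 + 4)·sqrt(21) = 38*sqrt(21)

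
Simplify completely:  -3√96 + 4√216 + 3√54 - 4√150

√6

3√96 = 12*√6; 4√216 = 24*√6; 3√54 = 9*√6; 4√150 = 20*√6
Combine: (-12 + 24 + 9 - 20)·√6 = √6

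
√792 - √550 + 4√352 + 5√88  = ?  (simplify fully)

27*√22

√792 = 6*√22; √550 = 5*√22; 4√352 = 16*√22; 5√88 = 10*√22
Combine: (6 - 5 + 16 + 10)·√22 = 27*√22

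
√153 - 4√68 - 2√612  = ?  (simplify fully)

-17*√17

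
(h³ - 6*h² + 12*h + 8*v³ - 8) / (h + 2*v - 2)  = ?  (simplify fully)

Apply the sum-of-cubes factorisation and cancel (h + 2*v - 2).

h² - 2*h*v - 4*h + 4*v² + 4*v + 4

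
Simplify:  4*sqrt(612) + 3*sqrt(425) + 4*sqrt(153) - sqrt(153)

48*sqrt(17)

4*sqrt(612) = 24*sqrt(17); 3*sqrt(425) = 15*sqrt(17); 4*sqrt(153) = 12*sqrt(17); sqrt(153) = 3*sqrt(17)
Combine: (24 + 15 + 12 - 3)·sqrt(17) = 48*sqrt(17)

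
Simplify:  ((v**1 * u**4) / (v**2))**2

u**8/v**2

Inside the bracket: (v**-1) * u**4
Raise to the power 2: (v**-2) * u**8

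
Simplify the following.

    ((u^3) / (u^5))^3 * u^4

u^(-2)

Inside the bracket: (u^-2)
Raise to the power 3: (u^-6)
Multiply by u^4: add exponents.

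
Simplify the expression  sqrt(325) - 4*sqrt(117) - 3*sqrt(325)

sqrt(325) = 5*sqrt(13); 4*sqrt(117) = 12*sqrt(13); 3*sqrt(325) = 15*sqrt(13)
Combine: (5 - 12 - 15)·sqrt(13) = -22*sqrt(13)

-22*sqrt(13)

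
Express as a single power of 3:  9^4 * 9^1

9^4 = 3^8; 9^1 = 3^2
Combine exponents: 3^10

3^10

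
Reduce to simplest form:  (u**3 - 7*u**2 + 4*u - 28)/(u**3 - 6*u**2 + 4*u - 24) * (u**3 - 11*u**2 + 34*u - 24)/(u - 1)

u**2 - 11*u + 28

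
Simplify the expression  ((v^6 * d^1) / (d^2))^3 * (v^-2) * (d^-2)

Inside the bracket: v^6 * (d^-1)
Raise to the power 3: v^18 * (d^-3)
Multiply by (v^-2) * (d^-2): add exponents.

v^16/d^5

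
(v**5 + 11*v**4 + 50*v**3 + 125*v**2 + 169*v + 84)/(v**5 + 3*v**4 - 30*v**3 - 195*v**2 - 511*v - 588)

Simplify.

(v + 1)/(v - 7)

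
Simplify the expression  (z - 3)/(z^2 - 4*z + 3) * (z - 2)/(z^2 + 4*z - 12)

Factor: z^2 - 4*z + 3 = (z - 1)*(z - 3);  z^2 + 4*z - 12 = (z + 6)*(z - 2)
Cancel the common factors (z - 3), (z - 2).

1/(z^2 + 5*z - 6)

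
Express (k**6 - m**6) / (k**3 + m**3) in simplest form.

k**3 - m**3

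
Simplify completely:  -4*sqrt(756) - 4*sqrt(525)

-44*sqrt(21)

4*sqrt(756) = 24*sqrt(21); 4*sqrt(525) = 20*sqrt(21)
Combine: (-24 - 20)·sqrt(21) = -44*sqrt(21)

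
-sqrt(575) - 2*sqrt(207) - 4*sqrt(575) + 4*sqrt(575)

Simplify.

sqrt(575) = 5*sqrt(23); 2*sqrt(207) = 6*sqrt(23); 4*sqrt(575) = 20*sqrt(23); 4*sqrt(575) = 20*sqrt(23)
Combine: (-5 - 6 - 20 + 20)·sqrt(23) = -11*sqrt(23)

-11*sqrt(23)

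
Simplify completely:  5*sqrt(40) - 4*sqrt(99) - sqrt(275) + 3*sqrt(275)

5*sqrt(40) = 10*sqrt(10); 4*sqrt(99) = 12*sqrt(11); sqrt(275) = 5*sqrt(11); 3*sqrt(275) = 15*sqrt(11)

-2*sqrt(11) + 10*sqrt(10)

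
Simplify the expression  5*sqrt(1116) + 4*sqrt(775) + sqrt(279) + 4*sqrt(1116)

77*sqrt(31)

5*sqrt(1116) = 30*sqrt(31); 4*sqrt(775) = 20*sqrt(31); sqrt(279) = 3*sqrt(31); 4*sqrt(1116) = 24*sqrt(31)
Combine: (30 + 20 + 3 + 24)·sqrt(31) = 77*sqrt(31)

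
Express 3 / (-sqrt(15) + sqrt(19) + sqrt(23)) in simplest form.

Group as (sqrt(19) + sqrt(23)) - sqrt(15); multiply by (sqrt(19) + sqrt(23)) + sqrt(15), then rationalise the remaining surd.

(-81*sqrt(15) + 33*sqrt(23) + 57*sqrt(19) + 6*sqrt(6555))/1019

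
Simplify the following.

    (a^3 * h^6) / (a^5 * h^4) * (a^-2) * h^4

Quotient: (a^-2) * h^2
Multiply by (a^-2) * h^4: add exponents.

h^6/a^4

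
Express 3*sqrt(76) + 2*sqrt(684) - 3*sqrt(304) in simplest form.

6*sqrt(19)

3*sqrt(76) = 6*sqrt(19); 2*sqrt(684) = 12*sqrt(19); 3*sqrt(304) = 12*sqrt(19)
Combine: (6 + 12 - 12)·sqrt(19) = 6*sqrt(19)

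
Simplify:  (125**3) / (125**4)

5**(-3)

125**3 = 5**9; 125**4 = 5**12
Combine exponents: 5**(-3)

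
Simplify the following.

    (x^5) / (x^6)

Quotient: (x^-1)

1/x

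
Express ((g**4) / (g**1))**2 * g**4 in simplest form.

Inside the bracket: g**3
Raise to the power 2: g**6
Multiply by g**4: add exponents.

g**10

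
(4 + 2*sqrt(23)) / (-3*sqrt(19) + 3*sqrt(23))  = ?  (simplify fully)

(2*sqrt(19) + 2*sqrt(23) + sqrt(437) + 23)/6

Multiply numerator and denominator by 3*sqrt(19) + 3*sqrt(23).
Denominator becomes 36; numerator becomes 12*sqrt(19) + 12*sqrt(23) + 6*sqrt(437) + 138.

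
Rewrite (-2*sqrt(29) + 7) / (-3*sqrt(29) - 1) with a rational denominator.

(-23*sqrt(29) + 181)/260

Multiply numerator and denominator by -1 + 3*sqrt(29).
Denominator becomes -260; numerator becomes -181 + 23*sqrt(29).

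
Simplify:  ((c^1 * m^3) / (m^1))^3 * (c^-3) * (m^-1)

m^5

Inside the bracket: c^1 * m^2
Raise to the power 3: c^3 * m^6
Multiply by (c^-3) * (m^-1): add exponents.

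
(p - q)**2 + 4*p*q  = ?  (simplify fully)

(p + q)**2

After expansion: p**2 + 2*p*q + q**2 — a perfect-square trinomial.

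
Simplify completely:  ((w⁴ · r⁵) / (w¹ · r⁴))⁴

r⁴*w^12

Inside the bracket: w³ · r¹
Raise to the power 4: w^12 · r⁴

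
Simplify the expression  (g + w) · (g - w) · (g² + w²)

g⁴ - w⁴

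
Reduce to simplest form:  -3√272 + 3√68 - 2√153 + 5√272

8*√17

3√272 = 12*√17; 3√68 = 6*√17; 2√153 = 6*√17; 5√272 = 20*√17
Combine: (-12 + 6 - 6 + 20)·√17 = 8*√17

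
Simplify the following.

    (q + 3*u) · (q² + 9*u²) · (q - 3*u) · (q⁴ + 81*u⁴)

q⁸ - 6561*u⁸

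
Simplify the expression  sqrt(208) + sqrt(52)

6*sqrt(13)

sqrt(208) = 4*sqrt(13); sqrt(52) = 2*sqrt(13)
Combine: (4 + 2)·sqrt(13) = 6*sqrt(13)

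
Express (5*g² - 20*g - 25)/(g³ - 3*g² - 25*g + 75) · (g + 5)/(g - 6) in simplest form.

Factor: 5*g² - 20*g - 25 = 5·(g - 5)·(g + 1);  g³ - 3*g² - 25*g + 75 = (g + 5)·(g - 5)·(g - 3)
Cancel the common factors (g - 5), (g + 5).

(5*g + 5)/(g² - 9*g + 18)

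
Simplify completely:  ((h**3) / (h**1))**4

h**8

Inside the bracket: h**2
Raise to the power 4: h**8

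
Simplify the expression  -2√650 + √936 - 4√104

2√650 = 10*√26; √936 = 6*√26; 4√104 = 8*√26
Combine: (-10 + 6 - 8)·√26 = -12*√26

-12*√26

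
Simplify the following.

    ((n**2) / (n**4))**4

n**(-8)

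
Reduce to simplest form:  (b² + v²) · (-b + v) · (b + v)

-b⁴ + v⁴

(v+b)(v-b) = -b² + v²; continue pairing.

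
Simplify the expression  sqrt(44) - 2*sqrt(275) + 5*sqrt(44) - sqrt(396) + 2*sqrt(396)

sqrt(44) = 2*sqrt(11); 2*sqrt(275) = 10*sqrt(11); 5*sqrt(44) = 10*sqrt(11); sqrt(396) = 6*sqrt(11); 2*sqrt(396) = 12*sqrt(11)
Combine: (2 - 10 + 10 - 6 + 12)·sqrt(11) = 8*sqrt(11)

8*sqrt(11)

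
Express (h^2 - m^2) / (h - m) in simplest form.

h^2 - m^2 factors as (h - m)*(h + m).

h + m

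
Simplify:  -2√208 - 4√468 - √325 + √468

-31*√13

2√208 = 8*√13; 4√468 = 24*√13; √325 = 5*√13; √468 = 6*√13
Combine: (-8 - 24 - 5 + 6)·√13 = -31*√13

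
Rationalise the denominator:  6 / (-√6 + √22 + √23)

Group as (√22 + √23) - √6; multiply by (√22 + √23) + √6, then rationalise the remaining surd.

(-234*√6 + 30*√23 + 42*√22 + 24*√759)/503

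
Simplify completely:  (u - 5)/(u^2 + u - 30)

1/(u + 6)

Factor: u^2 + u - 30 = (u - 5)*(u + 6)
Cancel the common factor (u - 5).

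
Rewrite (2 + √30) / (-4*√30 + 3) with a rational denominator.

Multiply numerator and denominator by 3 + 4*√30.
Denominator becomes -471; numerator becomes 11*√30 + 126.

(-126 - 11*√30)/471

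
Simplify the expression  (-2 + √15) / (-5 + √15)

(-3*√15 - 5)/10

Multiply numerator and denominator by -5 - √15.
Denominator becomes 10; numerator becomes -3*√15 - 5.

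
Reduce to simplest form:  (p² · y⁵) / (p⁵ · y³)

y²/p³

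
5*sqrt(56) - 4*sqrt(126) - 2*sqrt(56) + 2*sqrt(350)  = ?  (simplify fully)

5*sqrt(56) = 10*sqrt(14); 4*sqrt(126) = 12*sqrt(14); 2*sqrt(56) = 4*sqrt(14); 2*sqrt(350) = 10*sqrt(14)
Combine: (10 - 12 - 4 + 10)·sqrt(14) = 4*sqrt(14)

4*sqrt(14)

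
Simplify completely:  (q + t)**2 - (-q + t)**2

4*q*t

Binomially expand both and collect terms in t, q.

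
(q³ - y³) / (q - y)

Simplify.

q² + q*y + y²

q^3 - y^3 = (q - y)(q² + q*y + y²).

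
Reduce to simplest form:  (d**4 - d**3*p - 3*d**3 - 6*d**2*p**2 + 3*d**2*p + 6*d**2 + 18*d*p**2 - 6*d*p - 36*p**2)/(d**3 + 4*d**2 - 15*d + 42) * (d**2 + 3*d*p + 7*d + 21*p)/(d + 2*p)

d**2 - 9*p**2

Factor: d**4 - d**3*p - 3*d**3 - 6*d**2*p**2 + 3*d**2*p + 6*d**2 + 18*d*p**2 - 6*d*p - 36*p**2 = (d + 2*p)*(d**2 - 3*d + 6)*(d - 3*p);  d**3 + 4*d**2 - 15*d + 42 = (d + 7)*(d**2 - 3*d + 6);  d**2 + 3*d*p + 7*d + 21*p = (d + 7)*(d + 3*p)
Cancel the common factors (d**2 - 3*d + 6), (d + 7), (d + 2*p).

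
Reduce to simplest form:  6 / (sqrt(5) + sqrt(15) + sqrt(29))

Group as (sqrt(5) + sqrt(15)) + sqrt(29); multiply by (sqrt(5) + sqrt(15)) - sqrt(29), then rationalise the remaining surd.

(-20*sqrt(87) - 18*sqrt(29) + 38*sqrt(15) + 78*sqrt(5))/73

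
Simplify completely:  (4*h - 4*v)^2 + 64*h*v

16*(h + v)^2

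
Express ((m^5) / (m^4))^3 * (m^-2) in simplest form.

Inside the bracket: m^1
Raise to the power 3: m^3
Multiply by (m^-2): add exponents.

m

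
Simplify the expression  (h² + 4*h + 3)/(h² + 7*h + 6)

(h + 3)/(h + 6)

Factor: h² + 4*h + 3 = (h + 1)·(h + 3);  h² + 7*h + 6 = (h + 1)·(h + 6)
Cancel the common factor (h + 1).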